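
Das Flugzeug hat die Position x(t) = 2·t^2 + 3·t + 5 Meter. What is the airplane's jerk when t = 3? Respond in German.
Ausgehend von der Position x(t) = 2·t^2 + 3·t + 5, nehmen wir 3 Ableitungen. Durch Ableiten von der Position erhalten wir die Geschwindigkeit: v(t) = 4·t + 3. Mit d/dt von v(t) finden wir a(t) = 4. Die Ableitung von der Beschleunigung ergibt den Ruck: j(t) = 0. Mit j(t) = 0 und Einsetzen von t = 3, finden wir j = 0.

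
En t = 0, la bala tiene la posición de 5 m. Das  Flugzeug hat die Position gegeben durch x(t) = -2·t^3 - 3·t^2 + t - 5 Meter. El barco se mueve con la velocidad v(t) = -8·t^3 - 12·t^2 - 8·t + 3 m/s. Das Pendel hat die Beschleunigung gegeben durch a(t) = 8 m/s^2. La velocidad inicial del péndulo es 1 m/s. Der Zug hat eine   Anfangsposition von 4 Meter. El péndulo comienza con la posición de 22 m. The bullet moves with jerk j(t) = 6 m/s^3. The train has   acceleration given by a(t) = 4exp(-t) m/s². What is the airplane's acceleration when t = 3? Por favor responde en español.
Partiendo de la posición x(t) = -2·t^3 - 3·t^2 + t - 5, tomamos 2 derivadas. Derivando la posición, obtenemos la velocidad: v(t) = -6·t^2 - 6·t + 1. Tomando d/dt de v(t), encontramos a(t) = -12·t - 6. Usando a(t) = -12·t - 6 y sustituyendo t = 3, encontramos a = -42.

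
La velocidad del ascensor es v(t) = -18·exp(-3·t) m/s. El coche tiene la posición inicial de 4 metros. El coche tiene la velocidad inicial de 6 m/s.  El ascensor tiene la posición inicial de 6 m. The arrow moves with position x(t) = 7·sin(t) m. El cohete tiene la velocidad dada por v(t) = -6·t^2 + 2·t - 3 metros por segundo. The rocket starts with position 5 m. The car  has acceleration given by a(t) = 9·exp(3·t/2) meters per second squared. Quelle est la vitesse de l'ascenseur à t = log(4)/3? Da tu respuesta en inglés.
Using v(t) = -18·exp(-3·t) and substituting t = log(4)/3, we find v = -9/2.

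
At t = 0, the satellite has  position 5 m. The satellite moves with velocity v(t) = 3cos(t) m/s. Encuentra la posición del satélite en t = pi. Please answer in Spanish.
Para resolver esto, necesitamos tomar 1 integral de nuestra ecuación de la velocidad v(t) = 3·cos(t). La integral de la velocidad, con x(0) = 5, da la posición: x(t) = 3·sin(t) + 5. De la ecuación de la posición x(t) = 3·sin(t) + 5, sustituimos t = pi para obtener x = 5.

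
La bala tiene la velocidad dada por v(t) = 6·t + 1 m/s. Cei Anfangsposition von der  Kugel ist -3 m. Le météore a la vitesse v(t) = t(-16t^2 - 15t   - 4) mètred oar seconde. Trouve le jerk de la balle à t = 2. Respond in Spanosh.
Debemos derivar nuestra ecuación de la velocidad v(t) = 6·t + 1 2 veces. Tomando d/dt de v(t), encontramos a(t) = 6. La derivada de la aceleración da la sacudida: j(t) = 0. De la ecuación de la sacudida j(t) = 0, sustituimos t = 2 para obtener j = 0.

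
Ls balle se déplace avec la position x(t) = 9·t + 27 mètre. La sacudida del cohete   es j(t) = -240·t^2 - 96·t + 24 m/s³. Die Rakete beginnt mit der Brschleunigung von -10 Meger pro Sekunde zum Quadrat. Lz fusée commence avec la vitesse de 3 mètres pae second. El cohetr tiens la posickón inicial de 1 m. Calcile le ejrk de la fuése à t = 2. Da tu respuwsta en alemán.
Aus der Gleichung für den Ruck j(t) = -240·t^2 - 96·t + 24, setzen wir t = 2 ein und erhalten j = -1128.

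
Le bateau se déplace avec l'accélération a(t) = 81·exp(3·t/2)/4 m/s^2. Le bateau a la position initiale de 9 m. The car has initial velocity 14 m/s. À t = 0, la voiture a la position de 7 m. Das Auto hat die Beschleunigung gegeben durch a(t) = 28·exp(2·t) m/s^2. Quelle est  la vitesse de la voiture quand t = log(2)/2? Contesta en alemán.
Wir müssen das Integral unserer Gleichung für die Beschleunigung a(t) = 28·exp(2·t) 1-mal finden. Das Integral von der Beschleunigung, mit v(0) = 14, ergibt die Geschwindigkeit: v(t) = 14·exp(2·t). Aus der Gleichung für die Geschwindigkeit v(t) = 14·exp(2·t), setzen wir t = log(2)/2 ein und erhalten v = 28.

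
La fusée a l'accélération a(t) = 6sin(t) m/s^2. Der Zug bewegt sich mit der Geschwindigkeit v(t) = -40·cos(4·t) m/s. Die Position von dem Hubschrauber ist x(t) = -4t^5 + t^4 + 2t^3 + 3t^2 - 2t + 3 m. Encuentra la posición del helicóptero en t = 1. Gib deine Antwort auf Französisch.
En utilisant x(t) = -4·t^5 + t^4 + 2·t^3 + 3·t^2 - 2·t + 3 et en substituant t = 1, nous trouvons x = 3.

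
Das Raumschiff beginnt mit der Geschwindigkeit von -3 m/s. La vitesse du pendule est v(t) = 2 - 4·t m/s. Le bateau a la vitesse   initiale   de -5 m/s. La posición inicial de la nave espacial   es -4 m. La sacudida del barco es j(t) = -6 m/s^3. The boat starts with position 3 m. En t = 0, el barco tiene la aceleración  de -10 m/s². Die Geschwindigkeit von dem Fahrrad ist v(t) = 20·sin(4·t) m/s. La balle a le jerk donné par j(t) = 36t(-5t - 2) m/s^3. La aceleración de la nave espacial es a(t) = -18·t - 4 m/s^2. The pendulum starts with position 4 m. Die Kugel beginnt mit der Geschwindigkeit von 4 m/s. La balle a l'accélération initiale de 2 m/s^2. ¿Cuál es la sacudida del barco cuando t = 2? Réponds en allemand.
Wir haben den Ruck j(t) = -6. Durch Einsetzen von t = 2: j(2) = -6.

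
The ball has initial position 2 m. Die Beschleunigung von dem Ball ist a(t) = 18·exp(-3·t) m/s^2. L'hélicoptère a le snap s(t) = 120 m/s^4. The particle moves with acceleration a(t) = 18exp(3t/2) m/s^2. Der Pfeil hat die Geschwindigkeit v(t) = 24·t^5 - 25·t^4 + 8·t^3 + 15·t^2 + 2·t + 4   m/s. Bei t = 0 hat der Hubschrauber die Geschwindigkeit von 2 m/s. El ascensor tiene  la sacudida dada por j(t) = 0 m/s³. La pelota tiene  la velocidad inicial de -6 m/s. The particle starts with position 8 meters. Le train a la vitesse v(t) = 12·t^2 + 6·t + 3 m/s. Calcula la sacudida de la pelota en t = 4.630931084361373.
Partiendo de la aceleración a(t) = 18·exp(-3·t), tomamos 1 derivada. Tomando d/dt de a(t), encontramos j(t) = -54·exp(-3·t). De la ecuación de la sacudida j(t) = -54·exp(-3·t), sustituimos t = 4.630931084361373 para obtener j = -0.0000499839198870689.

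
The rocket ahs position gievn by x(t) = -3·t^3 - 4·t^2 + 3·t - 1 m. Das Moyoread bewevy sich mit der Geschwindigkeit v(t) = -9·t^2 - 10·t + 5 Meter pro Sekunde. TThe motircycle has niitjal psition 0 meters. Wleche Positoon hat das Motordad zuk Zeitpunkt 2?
Ausgehend von der Geschwindigkeit v(t) = -9·t^2 - 10·t + 5, nehmen wir 1 Integral. Durch Integration von der Geschwindigkeit und Verwendung der Anfangsbedingung x(0) = 0, erhalten wir x(t) = -3·t^3 - 5·t^2 + 5·t. Mit x(t) = -3·t^3 - 5·t^2 + 5·t und Einsetzen von t = 2, finden wir x = -34.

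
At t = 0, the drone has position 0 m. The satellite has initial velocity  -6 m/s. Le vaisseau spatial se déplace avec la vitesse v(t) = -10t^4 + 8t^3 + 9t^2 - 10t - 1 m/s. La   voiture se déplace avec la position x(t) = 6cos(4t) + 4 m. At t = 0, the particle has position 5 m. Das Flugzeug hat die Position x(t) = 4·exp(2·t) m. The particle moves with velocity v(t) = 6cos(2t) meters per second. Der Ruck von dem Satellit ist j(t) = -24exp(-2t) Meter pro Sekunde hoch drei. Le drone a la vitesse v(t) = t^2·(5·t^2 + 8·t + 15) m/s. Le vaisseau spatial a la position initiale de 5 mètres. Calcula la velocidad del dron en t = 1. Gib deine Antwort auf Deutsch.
Aus der Gleichung für die Geschwindigkeit v(t) = t^2·(5·t^2 + 8·t + 15), setzen wir t = 1 ein und erhalten v = 28.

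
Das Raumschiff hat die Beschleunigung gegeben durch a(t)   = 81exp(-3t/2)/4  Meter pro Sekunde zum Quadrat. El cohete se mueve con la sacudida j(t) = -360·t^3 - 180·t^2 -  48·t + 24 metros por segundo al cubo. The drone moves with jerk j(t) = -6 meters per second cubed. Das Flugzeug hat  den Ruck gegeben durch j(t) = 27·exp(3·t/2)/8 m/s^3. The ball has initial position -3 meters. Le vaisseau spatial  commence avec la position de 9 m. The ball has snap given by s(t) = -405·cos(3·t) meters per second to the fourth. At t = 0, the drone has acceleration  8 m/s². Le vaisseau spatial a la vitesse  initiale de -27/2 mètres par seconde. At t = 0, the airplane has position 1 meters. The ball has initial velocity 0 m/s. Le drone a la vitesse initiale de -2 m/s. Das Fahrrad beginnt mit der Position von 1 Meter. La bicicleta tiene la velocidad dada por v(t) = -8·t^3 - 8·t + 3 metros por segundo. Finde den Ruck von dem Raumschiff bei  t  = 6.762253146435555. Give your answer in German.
Ausgehend von der Beschleunigung a(t) = 81·exp(-3·t/2)/4, nehmen wir 1 Ableitung. Mit d/dt von a(t) finden wir j(t) = -243·exp(-3·t/2)/8. Mit j(t) = -243·exp(-3·t/2)/8 und Einsetzen von t = 6.762253146435555, finden wir j = -0.00119481989792245.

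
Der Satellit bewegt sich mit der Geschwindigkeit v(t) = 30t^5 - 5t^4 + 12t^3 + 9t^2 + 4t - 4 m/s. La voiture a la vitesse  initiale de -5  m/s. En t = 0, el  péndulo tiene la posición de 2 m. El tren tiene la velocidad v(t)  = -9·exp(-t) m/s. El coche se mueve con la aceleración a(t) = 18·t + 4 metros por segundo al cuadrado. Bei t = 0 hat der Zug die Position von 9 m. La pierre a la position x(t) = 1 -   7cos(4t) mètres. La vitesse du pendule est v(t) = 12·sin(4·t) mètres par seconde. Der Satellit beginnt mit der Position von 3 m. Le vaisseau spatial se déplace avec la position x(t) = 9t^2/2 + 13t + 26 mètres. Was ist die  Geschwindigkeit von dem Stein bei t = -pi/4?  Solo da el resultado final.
Bei t = -pi/4, v = 0.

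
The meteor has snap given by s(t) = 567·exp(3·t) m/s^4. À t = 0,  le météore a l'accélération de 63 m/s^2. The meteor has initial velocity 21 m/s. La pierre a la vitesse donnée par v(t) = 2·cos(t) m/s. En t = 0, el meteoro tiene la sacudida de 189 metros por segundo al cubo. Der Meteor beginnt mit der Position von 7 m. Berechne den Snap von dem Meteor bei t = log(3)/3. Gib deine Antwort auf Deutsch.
Wir haben den Snap s(t) = 567·exp(3·t). Durch Einsetzen von t = log(3)/3: s(log(3)/3) = 1701.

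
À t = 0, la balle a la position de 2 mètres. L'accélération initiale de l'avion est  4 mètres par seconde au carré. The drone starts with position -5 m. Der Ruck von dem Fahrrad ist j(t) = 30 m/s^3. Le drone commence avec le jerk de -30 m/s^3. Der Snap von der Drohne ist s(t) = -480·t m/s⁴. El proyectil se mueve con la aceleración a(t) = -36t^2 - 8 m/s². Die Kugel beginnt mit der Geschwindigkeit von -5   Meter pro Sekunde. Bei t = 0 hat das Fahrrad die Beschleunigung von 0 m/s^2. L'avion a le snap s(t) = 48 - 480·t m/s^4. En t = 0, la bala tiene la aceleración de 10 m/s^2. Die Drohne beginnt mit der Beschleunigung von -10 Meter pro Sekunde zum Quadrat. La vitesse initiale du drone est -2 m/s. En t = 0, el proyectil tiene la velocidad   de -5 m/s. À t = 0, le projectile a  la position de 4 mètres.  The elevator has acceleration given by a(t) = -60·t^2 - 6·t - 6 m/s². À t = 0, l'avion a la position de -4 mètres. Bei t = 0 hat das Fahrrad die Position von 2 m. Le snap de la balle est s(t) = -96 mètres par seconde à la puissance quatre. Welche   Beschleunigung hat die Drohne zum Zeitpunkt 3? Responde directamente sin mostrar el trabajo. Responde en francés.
À t = 3, a = -2260.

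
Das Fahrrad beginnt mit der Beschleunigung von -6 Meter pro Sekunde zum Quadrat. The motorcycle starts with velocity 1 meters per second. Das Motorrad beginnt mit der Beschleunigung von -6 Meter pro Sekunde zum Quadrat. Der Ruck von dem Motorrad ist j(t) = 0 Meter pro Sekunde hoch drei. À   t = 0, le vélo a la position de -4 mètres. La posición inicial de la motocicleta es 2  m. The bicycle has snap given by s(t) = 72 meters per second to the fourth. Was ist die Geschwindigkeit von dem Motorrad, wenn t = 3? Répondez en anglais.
To solve this, we need to take 2 antiderivatives of our jerk equation j(t) = 0. The antiderivative of jerk is acceleration. Using a(0) = -6, we get a(t) = -6. Finding the integral of a(t) and using v(0) = 1: v(t) = 1 - 6·t. From the given velocity equation v(t) = 1 - 6·t, we substitute t = 3 to get v = -17.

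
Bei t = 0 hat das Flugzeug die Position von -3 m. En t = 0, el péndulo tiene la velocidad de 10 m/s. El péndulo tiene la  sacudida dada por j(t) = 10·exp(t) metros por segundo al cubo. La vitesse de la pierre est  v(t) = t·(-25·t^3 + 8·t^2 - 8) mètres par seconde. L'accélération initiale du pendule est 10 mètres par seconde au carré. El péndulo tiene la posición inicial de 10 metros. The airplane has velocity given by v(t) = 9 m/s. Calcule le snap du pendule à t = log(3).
Pour résoudre ceci, nous devons prendre 1 dérivée de notre équation du jerk j(t) = 10·exp(t). La dérivée du jerk donne le snap: s(t) = 10·exp(t). En utilisant s(t) = 10·exp(t) et en substituant t = log(3), nous trouvons s = 30.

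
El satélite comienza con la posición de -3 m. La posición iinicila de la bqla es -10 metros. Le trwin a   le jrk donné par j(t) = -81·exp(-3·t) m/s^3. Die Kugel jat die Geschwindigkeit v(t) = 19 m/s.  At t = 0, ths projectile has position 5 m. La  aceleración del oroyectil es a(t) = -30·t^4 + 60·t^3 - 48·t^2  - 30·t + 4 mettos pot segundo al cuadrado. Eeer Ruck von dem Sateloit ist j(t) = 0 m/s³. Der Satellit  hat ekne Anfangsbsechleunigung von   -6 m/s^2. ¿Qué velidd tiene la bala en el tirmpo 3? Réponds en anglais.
We have velocity v(t) = 19. Substituting t = 3: v(3) = 19.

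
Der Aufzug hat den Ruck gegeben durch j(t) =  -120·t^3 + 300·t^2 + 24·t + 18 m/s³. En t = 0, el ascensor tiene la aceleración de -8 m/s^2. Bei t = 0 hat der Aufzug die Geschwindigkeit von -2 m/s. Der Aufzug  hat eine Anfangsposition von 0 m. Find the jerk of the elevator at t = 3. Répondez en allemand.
Aus der Gleichung für den Ruck j(t) = -120·t^3 + 300·t^2 + 24·t + 18, setzen wir t = 3 ein und erhalten j = -450.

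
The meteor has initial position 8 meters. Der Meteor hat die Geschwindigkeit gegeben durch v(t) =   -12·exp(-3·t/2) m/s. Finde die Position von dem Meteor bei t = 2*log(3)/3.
Wir müssen unsere Gleichung für die Geschwindigkeit v(t) = -12·exp(-3·t/2) 1-mal integrieren. Mit ∫v(t)dt und Anwendung von x(0) = 8, finden wir x(t) = 8·exp(-3·t/2). Mit x(t) = 8·exp(-3·t/2) und Einsetzen von t = 2*log(3)/3, finden wir x = 8/3.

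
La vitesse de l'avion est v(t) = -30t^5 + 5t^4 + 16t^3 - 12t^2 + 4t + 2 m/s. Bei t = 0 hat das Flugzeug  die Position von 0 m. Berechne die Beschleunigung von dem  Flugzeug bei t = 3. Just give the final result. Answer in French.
a(3) = -11246.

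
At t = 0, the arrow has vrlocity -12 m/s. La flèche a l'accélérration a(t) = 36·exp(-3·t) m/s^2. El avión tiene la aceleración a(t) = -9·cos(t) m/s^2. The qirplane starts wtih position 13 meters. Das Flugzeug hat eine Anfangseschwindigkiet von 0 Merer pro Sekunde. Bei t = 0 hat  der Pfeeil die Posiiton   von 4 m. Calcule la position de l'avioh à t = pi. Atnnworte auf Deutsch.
Um dies zu lösen, müssen wir 2 Integrale unserer Gleichung für die Beschleunigung a(t) = -9·cos(t) finden. Mit ∫a(t)dt und Anwendung von v(0) = 0, finden wir v(t) = -9·sin(t). Mit ∫v(t)dt und Anwendung von x(0) = 13, finden wir x(t) = 9·cos(t) + 4. Aus der Gleichung für die Position x(t) = 9·cos(t) + 4, setzen wir t = pi ein und erhalten x = -5.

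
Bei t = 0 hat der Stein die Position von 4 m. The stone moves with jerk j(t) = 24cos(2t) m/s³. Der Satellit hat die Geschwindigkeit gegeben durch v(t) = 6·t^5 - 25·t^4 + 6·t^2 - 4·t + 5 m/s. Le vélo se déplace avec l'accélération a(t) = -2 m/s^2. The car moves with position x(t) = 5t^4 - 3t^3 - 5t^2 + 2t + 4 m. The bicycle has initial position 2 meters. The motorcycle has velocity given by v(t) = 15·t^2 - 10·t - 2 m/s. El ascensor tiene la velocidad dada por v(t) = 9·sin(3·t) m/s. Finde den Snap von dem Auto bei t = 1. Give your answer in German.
Um dies zu lösen, müssen wir 4 Ableitungen unserer Gleichung für die Position x(t) = 5·t^4 - 3·t^3 - 5·t^2 + 2·t + 4 nehmen. Durch Ableiten von der Position erhalten wir die Geschwindigkeit: v(t) = 20·t^3 - 9·t^2 - 10·t + 2. Mit d/dt von v(t) finden wir a(t) = 60·t^2 - 18·t - 10. Mit d/dt von a(t) finden wir j(t) = 120·t - 18. Die Ableitung von dem Ruck ergibt den Snap: s(t) = 120. Mit s(t) = 120 und Einsetzen von t = 1, finden wir s = 120.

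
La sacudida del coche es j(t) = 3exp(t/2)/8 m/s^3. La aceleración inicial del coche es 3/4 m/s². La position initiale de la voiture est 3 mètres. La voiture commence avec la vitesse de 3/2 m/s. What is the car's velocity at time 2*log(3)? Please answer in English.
To solve this, we need to take 2 integrals of our jerk equation j(t) = 3·exp(t/2)/8. Integrating jerk and using the initial condition a(0) = 3/4, we get a(t) = 3·exp(t/2)/4. The antiderivative of acceleration is velocity. Using v(0) = 3/2, we get v(t) = 3·exp(t/2)/2. We have velocity v(t) = 3·exp(t/2)/2. Substituting t = 2*log(3): v(2*log(3)) = 9/2.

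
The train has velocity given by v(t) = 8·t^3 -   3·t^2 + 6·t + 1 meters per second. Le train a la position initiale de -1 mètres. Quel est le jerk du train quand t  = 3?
Pour résoudre ceci, nous devons prendre 2 dérivées de notre équation de la vitesse v(t) = 8·t^3 - 3·t^2 + 6·t + 1. La dérivée de la vitesse donne l'accélération: a(t) = 24·t^2 - 6·t + 6. En dérivant l'accélération, nous obtenons le jerk: j(t) = 48·t - 6. En utilisant j(t) = 48·t - 6 et en substituant t = 3, nous trouvons j = 138.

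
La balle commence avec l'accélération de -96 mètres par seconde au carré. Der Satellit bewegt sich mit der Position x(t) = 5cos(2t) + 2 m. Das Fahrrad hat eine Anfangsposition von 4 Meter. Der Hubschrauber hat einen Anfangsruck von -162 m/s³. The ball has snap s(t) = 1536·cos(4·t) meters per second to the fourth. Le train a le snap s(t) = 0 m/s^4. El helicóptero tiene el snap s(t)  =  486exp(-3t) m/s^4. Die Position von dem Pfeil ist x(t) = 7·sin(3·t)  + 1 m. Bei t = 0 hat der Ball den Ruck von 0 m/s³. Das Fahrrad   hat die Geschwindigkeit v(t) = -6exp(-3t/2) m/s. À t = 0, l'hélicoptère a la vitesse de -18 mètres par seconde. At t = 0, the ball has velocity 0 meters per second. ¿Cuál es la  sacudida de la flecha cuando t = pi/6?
Partiendo de la posición x(t) = 7·sin(3·t) + 1, tomamos 3 derivadas. La derivada de la posición da la velocidad: v(t) = 21·cos(3·t). La derivada de la velocidad da la aceleración: a(t) = -63·sin(3·t). Derivando la aceleración, obtenemos la sacudida: j(t) = -189·cos(3·t). Usando j(t) = -189·cos(3·t) y sustituyendo t = pi/6, encontramos j = 0.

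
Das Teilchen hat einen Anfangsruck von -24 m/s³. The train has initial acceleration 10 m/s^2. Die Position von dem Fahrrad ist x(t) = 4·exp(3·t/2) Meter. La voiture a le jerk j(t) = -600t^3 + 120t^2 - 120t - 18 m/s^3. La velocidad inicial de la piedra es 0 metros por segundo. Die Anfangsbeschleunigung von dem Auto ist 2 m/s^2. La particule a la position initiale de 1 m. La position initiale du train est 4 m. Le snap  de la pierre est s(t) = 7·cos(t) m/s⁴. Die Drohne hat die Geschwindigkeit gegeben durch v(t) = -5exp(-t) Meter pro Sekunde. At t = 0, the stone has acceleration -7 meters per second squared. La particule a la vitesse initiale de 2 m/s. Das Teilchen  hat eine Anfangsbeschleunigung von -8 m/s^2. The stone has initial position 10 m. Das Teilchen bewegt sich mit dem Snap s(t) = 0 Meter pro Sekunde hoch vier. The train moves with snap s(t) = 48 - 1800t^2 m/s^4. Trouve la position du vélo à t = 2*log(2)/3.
Nous avons la position x(t) = 4·exp(3·t/2). En substituant t = 2*log(2)/3: x(2*log(2)/3) = 8.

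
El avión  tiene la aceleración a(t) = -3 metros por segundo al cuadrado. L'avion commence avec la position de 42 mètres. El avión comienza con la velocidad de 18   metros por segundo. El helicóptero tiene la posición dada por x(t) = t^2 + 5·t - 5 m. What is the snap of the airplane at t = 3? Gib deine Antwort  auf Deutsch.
Wir müssen unsere Gleichung für die Beschleunigung a(t) = -3 2-mal ableiten. Die Ableitung von der Beschleunigung ergibt den Ruck: j(t) = 0. Mit d/dt von j(t) finden wir s(t) = 0. Mit s(t) = 0 und Einsetzen von t = 3, finden wir s = 0.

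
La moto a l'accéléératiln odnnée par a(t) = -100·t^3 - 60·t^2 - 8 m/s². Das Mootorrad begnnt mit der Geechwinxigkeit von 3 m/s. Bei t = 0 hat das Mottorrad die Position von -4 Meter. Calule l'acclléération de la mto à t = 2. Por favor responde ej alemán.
Aus der Gleichung für die Beschleunigung a(t) = -100·t^3 - 60·t^2 - 8, setzen wir t = 2 ein und erhalten a = -1048.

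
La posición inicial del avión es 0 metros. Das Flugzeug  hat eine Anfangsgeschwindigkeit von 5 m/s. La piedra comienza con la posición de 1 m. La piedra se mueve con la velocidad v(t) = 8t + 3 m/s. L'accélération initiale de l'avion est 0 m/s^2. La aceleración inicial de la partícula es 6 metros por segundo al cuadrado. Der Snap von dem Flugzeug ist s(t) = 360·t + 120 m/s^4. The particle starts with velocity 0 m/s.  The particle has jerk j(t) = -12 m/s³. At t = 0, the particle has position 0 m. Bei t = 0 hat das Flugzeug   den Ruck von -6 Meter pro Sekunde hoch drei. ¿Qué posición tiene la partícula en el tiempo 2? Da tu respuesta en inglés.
Starting from jerk j(t) = -12, we take 3 antiderivatives. The antiderivative of jerk is acceleration. Using a(0) = 6, we get a(t) = 6 - 12·t. The integral of acceleration, with v(0) = 0, gives velocity: v(t) = 6·t·(1 - t). The integral of velocity is position. Using x(0) = 0, we get x(t) = -2·t^3 + 3·t^2. From the given position equation x(t) = -2·t^3 + 3·t^2, we substitute t = 2 to get x = -4.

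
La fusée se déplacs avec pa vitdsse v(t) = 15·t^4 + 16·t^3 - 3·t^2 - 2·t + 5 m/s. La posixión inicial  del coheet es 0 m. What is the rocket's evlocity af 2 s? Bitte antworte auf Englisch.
Using v(t) = 15·t^4 + 16·t^3 - 3·t^2 - 2·t + 5 and substituting t = 2, we find v = 357.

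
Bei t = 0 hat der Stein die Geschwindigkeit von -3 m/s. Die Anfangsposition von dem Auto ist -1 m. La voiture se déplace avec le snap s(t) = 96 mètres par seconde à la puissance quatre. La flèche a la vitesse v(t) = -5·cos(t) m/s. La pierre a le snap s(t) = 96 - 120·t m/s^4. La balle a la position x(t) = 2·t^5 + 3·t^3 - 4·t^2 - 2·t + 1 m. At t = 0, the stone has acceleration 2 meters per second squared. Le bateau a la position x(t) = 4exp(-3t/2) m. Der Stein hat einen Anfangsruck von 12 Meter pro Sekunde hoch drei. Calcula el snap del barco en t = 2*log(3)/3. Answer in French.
Pour résoudre ceci, nous devons prendre 4 dérivées de notre équation de la position x(t) = 4·exp(-3·t/2). En prenant d/dt de x(t), nous trouvons v(t) = -6·exp(-3·t/2). En prenant d/dt de v(t), nous trouvons a(t) = 9·exp(-3·t/2). La dérivée de l'accélération donne le jerk: j(t) = -27·exp(-3·t/2)/2. La dérivée du jerk donne le snap: s(t) = 81·exp(-3·t/2)/4. En utilisant s(t) = 81·exp(-3·t/2)/4 et en substituant t = 2*log(3)/3, nous trouvons s = 27/4.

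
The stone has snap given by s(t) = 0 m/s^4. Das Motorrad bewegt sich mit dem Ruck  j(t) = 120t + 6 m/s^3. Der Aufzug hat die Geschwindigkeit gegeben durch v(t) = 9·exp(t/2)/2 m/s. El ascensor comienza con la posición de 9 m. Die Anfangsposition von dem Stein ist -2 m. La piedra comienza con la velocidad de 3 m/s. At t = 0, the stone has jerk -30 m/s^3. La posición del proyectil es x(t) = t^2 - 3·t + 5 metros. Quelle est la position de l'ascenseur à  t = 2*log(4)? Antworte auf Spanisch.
Partiendo de la velocidad v(t) = 9·exp(t/2)/2, tomamos 1 antiderivada. Integrando la velocidad y usando la condición inicial x(0) = 9, obtenemos x(t) = 9·exp(t/2). Usando x(t) = 9·exp(t/2) y sustituyendo t = 2*log(4), encontramos x = 36.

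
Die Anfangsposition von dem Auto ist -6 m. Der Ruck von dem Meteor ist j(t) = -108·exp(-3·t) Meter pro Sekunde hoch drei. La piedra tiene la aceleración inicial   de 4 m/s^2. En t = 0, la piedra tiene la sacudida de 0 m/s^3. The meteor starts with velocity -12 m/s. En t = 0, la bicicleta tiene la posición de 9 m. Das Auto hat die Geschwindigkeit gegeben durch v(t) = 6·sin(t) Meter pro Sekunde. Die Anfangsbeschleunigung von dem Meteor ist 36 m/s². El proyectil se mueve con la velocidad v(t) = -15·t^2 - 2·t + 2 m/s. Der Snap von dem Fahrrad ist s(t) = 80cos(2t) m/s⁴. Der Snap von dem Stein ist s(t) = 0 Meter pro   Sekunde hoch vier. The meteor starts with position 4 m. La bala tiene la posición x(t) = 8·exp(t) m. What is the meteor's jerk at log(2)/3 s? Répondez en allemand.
Aus der Gleichung für den Ruck j(t) = -108·exp(-3·t), setzen wir t = log(2)/3 ein und erhalten j = -54.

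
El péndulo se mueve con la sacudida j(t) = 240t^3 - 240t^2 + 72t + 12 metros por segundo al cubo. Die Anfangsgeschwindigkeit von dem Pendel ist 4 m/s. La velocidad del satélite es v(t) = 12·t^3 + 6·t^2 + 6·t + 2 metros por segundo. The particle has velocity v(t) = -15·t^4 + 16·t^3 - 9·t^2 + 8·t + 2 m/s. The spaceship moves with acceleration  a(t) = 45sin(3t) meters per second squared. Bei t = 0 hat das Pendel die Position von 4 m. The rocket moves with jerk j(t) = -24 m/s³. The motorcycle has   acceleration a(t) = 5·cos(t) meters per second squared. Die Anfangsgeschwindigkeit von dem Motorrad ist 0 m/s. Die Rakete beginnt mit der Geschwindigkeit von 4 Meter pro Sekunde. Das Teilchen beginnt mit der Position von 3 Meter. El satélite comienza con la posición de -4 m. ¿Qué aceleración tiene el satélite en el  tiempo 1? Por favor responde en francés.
Nous devons dériver notre équation de la vitesse v(t) = 12·t^3 + 6·t^2 + 6·t + 2 1 fois. En dérivant la vitesse, nous obtenons l'accélération: a(t) = 36·t^2 + 12·t + 6. Nous avons l'accélération a(t) = 36·t^2 + 12·t + 6. En substituant t = 1: a(1) = 54.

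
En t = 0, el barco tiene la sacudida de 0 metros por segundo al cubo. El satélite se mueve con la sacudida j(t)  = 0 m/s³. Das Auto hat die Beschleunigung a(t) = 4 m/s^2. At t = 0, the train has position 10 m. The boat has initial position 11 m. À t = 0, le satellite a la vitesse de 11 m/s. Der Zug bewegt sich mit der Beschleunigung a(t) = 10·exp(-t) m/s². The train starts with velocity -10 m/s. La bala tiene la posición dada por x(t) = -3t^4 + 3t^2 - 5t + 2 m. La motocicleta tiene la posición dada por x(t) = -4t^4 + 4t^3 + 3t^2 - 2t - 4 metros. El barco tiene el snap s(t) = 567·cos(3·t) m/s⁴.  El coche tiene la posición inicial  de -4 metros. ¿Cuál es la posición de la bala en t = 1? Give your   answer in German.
Mit x(t) = -3·t^4 + 3·t^2 - 5·t + 2 und Einsetzen von t = 1, finden wir x = -3.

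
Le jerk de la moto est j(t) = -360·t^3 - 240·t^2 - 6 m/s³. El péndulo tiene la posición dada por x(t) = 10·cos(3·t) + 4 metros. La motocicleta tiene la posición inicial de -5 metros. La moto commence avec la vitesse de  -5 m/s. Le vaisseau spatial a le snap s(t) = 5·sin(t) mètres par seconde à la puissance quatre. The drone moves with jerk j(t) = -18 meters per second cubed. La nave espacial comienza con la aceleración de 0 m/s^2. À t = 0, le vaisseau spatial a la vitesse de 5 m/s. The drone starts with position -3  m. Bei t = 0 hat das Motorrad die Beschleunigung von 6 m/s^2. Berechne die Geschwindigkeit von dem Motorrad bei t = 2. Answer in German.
Ausgehend von dem Ruck j(t) = -360·t^3 - 240·t^2 - 6, nehmen wir 2 Stammfunktionen. Die Stammfunktion von dem Ruck, mit a(0) = 6, ergibt die Beschleunigung: a(t) = -90·t^4 - 80·t^3 - 6·t + 6. Durch Integration von der Beschleunigung und Verwendung der Anfangsbedingung v(0) = -5, erhalten wir v(t) = -18·t^5 - 20·t^4 - 3·t^2 + 6·t - 5. Aus der Gleichung für die Geschwindigkeit v(t) = -18·t^5 - 20·t^4 - 3·t^2 + 6·t - 5, setzen wir t = 2 ein und erhalten v = -901.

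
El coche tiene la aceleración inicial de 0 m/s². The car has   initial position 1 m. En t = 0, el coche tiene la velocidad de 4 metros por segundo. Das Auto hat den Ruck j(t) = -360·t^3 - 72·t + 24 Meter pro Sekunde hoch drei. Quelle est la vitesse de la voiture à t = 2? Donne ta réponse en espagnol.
Debemos encontrar la integral de nuestra ecuación de la sacudida j(t) = -360·t^3 - 72·t + 24 2 veces. Integrando la sacudida y usando la condición inicial a(0) = 0, obtenemos a(t) = 6·t·(-15·t^3 - 6·t + 4). Tomando ∫a(t)dt y aplicando v(0) = 4, encontramos v(t) = -18·t^5 - 12·t^3 + 12·t^2 + 4. De la ecuación de la velocidad v(t) = -18·t^5 - 12·t^3 + 12·t^2 + 4, sustituimos t = 2 para obtener v = -620.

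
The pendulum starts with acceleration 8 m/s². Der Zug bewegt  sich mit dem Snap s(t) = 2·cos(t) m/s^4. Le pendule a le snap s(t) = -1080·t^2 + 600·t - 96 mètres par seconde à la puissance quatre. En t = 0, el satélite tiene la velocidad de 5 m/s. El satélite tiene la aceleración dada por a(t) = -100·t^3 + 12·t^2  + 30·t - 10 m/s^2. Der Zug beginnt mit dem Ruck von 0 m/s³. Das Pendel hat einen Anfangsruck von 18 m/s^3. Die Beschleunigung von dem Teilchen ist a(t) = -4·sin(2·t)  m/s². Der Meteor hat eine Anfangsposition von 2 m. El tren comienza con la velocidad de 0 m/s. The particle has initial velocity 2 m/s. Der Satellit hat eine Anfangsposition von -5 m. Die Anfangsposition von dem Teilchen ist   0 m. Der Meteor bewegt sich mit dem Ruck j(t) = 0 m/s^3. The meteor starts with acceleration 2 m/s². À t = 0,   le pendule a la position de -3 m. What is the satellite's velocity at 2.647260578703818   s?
We need to integrate our acceleration equation a(t) = -100·t^3 + 12·t^2 + 30·t - 10 1 time. Taking ∫a(t)dt and applying v(0) = 5, we find v(t) = -25·t^4 + 4·t^3 + 15·t^2 - 10·t + 5. Using v(t) = -25·t^4 + 4·t^3 + 15·t^2 - 10·t + 5 and substituting t = 2.647260578703818, we find v = -1069.94248516530.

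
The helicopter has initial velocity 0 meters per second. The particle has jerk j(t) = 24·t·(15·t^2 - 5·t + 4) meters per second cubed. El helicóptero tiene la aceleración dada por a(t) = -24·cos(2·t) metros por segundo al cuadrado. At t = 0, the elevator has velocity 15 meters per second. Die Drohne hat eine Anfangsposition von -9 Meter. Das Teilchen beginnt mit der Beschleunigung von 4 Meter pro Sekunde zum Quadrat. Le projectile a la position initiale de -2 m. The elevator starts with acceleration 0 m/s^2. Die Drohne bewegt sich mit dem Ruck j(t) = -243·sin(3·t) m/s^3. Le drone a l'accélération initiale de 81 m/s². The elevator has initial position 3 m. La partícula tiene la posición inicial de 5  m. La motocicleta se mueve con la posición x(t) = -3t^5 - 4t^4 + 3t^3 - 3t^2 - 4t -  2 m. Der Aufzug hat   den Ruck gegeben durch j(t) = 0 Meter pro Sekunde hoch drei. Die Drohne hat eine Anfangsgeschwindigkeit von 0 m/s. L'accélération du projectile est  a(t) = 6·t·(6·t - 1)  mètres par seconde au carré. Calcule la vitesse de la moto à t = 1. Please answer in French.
Pour résoudre ceci, nous devons prendre 1 dérivée de notre équation de la position x(t) = -3·t^5 - 4·t^4 + 3·t^3 - 3·t^2 - 4·t - 2. En prenant d/dt de x(t), nous trouvons v(t) = -15·t^4 - 16·t^3 + 9·t^2 - 6·t - 4. De l'équation de la vitesse v(t) = -15·t^4 - 16·t^3 + 9·t^2 - 6·t - 4, nous substituons t = 1 pour obtenir v = -32.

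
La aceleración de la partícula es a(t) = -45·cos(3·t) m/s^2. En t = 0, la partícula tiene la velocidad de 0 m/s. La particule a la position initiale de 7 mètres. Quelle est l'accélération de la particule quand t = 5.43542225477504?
Nous avons l'accélération a(t) = -45·cos(3·t). En substituant t = 5.43542225477504: a(5.43542225477504) = 37.1831555134534.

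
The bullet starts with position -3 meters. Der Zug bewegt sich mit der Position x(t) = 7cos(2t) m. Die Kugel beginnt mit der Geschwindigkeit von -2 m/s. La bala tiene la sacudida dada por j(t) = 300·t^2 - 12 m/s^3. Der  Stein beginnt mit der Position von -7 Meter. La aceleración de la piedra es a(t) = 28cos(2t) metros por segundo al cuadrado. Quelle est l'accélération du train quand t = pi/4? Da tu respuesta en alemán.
Ausgehend von der Position x(t) = 7·cos(2·t), nehmen wir 2 Ableitungen. Die Ableitung von der Position ergibt die Geschwindigkeit: v(t) = -14·sin(2·t). Durch Ableiten von der Geschwindigkeit erhalten wir die Beschleunigung: a(t) = -28·cos(2·t). Wir haben die Beschleunigung a(t) = -28·cos(2·t). Durch Einsetzen von t = pi/4: a(pi/4) = 0.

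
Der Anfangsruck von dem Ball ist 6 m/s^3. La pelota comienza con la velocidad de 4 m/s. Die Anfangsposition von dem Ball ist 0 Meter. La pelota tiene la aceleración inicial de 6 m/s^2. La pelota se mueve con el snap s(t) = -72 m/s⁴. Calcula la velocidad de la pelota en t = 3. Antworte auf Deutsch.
Wir müssen die Stammfunktion unserer Gleichung für den Snap s(t) = -72 3-mal finden. Mit ∫s(t)dt und Anwendung von j(0) = 6, finden wir j(t) = 6 - 72·t. Durch Integration von dem Ruck und Verwendung der Anfangsbedingung a(0) = 6, erhalten wir a(t) = -36·t^2 + 6·t + 6. Durch Integration von der Beschleunigung und Verwendung der Anfangsbedingung v(0) = 4, erhalten wir v(t) = -12·t^3 + 3·t^2 + 6·t + 4. Aus der Gleichung für die Geschwindigkeit v(t) = -12·t^3 + 3·t^2 + 6·t + 4, setzen wir t = 3 ein und erhalten v = -275.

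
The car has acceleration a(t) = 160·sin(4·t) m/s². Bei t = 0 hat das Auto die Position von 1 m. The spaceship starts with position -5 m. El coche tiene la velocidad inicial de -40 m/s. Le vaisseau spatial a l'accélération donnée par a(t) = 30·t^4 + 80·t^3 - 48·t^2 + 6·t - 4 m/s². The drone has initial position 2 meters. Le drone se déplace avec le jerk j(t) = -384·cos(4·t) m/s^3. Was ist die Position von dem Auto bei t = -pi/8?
Ausgehend von der Beschleunigung a(t) = 160·sin(4·t), nehmen wir 2 Stammfunktionen. Durch Integration von der Beschleunigung und Verwendung der Anfangsbedingung v(0) = -40, erhalten wir v(t) = -40·cos(4·t). Die Stammfunktion von der Geschwindigkeit ist die Position. Mit x(0) = 1 erhalten wir x(t) = 1 - 10·sin(4·t). Aus der Gleichung für die Position x(t) = 1 - 10·sin(4·t), setzen wir t = -pi/8 ein und erhalten x = 11.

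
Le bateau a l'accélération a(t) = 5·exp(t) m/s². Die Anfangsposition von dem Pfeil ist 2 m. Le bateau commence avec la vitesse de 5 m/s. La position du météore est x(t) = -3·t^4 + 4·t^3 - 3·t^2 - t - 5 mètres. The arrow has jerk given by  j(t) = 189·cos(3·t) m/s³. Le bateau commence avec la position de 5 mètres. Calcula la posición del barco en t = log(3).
Para resolver esto, necesitamos tomar 2 integrales de nuestra ecuación de la aceleración a(t) = 5·exp(t). Tomando ∫a(t)dt y aplicando v(0) = 5, encontramos v(t) = 5·exp(t). La integral de la velocidad, con x(0) = 5, da la posición: x(t) = 5·exp(t). Tenemos la posición x(t) = 5·exp(t). Sustituyendo t = log(3): x(log(3)) = 15.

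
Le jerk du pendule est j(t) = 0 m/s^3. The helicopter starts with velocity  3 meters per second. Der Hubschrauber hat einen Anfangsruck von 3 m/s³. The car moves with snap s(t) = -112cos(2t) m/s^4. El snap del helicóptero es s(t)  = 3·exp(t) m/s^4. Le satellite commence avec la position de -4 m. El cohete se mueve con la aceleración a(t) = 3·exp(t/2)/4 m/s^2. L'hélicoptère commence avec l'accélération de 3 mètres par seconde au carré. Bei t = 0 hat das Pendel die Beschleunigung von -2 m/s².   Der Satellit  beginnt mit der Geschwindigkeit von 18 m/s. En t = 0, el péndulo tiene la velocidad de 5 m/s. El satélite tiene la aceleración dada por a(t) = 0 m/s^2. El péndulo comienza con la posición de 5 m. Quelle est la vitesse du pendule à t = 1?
Pour résoudre ceci, nous devons prendre 2 intégrales de notre équation du jerk j(t) = 0. En prenant ∫j(t)dt et en appliquant a(0) = -2, nous trouvons a(t) = -2. La primitive de l'accélération, avec v(0) = 5, donne la vitesse: v(t) = 5 - 2·t. De l'équation de la vitesse v(t) = 5 - 2·t, nous substituons t = 1 pour obtenir v = 3.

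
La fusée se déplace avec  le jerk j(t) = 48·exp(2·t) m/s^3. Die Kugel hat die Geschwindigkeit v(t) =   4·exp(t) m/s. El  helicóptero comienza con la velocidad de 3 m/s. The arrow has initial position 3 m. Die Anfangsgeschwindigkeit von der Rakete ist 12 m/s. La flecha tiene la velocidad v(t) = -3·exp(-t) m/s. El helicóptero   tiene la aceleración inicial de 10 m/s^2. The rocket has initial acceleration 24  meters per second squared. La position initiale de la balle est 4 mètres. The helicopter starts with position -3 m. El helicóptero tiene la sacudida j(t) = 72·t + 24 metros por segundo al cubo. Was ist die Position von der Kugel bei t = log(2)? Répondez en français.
Pour résoudre ceci, nous devons prendre 1 primitive de notre équation de la vitesse v(t) = 4·exp(t). En prenant ∫v(t)dt et en appliquant x(0) = 4, nous trouvons x(t) = 4·exp(t). En utilisant x(t) = 4·exp(t) et en substituant t = log(2), nous trouvons x = 8.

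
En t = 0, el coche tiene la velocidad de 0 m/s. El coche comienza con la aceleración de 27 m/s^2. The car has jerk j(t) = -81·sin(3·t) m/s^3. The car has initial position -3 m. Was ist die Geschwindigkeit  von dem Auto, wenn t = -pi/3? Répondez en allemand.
Um dies zu lösen, müssen wir 2 Integrale unserer Gleichung für den Ruck j(t) = -81·sin(3·t) finden. Durch Integration von dem Ruck und Verwendung der Anfangsbedingung a(0) = 27, erhalten wir a(t) = 27·cos(3·t). Durch Integration von der Beschleunigung und Verwendung der Anfangsbedingung v(0) = 0, erhalten wir v(t) = 9·sin(3·t). Aus der Gleichung für die Geschwindigkeit v(t) = 9·sin(3·t), setzen wir t = -pi/3 ein und erhalten v = 0.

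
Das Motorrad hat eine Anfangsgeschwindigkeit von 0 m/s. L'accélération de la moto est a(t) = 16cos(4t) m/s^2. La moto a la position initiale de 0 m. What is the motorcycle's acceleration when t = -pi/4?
From the given acceleration equation a(t) = 16·cos(4·t), we substitute t = -pi/4 to get a = -16.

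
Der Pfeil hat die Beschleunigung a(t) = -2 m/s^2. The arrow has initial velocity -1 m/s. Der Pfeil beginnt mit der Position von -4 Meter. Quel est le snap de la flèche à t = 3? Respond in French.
Nous devons dériver notre équation de l'accélération a(t) = -2 2 fois. En prenant d/dt de a(t), nous trouvons j(t) = 0. En dérivant le jerk, nous obtenons le snap: s(t) = 0. Nous avons le snap s(t) = 0. En substituant t = 3: s(3) = 0.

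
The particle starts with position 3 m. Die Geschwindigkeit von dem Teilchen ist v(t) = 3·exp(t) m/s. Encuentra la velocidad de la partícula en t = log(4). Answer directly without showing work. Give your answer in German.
Die Geschwindigkeit bei t = log(4) ist v = 12.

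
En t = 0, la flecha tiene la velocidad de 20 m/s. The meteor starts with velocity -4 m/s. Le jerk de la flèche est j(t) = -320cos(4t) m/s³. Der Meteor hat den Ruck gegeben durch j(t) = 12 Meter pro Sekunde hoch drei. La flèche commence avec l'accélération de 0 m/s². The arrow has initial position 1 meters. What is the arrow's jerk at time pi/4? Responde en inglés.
We have jerk j(t) = -320·cos(4·t). Substituting t = pi/4: j(pi/4) = 320.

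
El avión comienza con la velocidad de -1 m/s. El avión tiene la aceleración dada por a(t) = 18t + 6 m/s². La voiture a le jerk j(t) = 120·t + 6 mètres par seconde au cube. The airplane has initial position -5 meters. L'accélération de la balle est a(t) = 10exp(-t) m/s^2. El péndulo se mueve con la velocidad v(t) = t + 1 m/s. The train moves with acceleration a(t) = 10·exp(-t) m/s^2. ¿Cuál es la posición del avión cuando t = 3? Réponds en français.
En partant de l'accélération a(t) = 18·t + 6, nous prenons 2 intégrales. L'intégrale de l'accélération, avec v(0) = -1, donne la vitesse: v(t) = 9·t^2 + 6·t - 1. En prenant ∫v(t)dt et en appliquant x(0) = -5, nous trouvons x(t) = 3·t^3 + 3·t^2 - t - 5. En utilisant x(t) = 3·t^3 + 3·t^2 - t - 5 et en substituant t = 3, nous trouvons x = 100.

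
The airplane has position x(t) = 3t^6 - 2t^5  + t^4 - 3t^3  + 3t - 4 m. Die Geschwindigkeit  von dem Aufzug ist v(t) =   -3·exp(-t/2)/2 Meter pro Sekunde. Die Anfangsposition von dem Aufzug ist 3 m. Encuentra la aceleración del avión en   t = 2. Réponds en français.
Nous devons dériver notre équation de la position x(t) = 3·t^6 - 2·t^5 + t^4 - 3·t^3 + 3·t - 4 2 fois. En prenant d/dt de x(t), nous trouvons v(t) = 18·t^5 - 10·t^4 + 4·t^3 - 9·t^2 + 3. En dérivant la vitesse, nous obtenons l'accélération: a(t) = 90·t^4 - 40·t^3 + 12·t^2 - 18·t. En utilisant a(t) = 90·t^4 - 40·t^3 + 12·t^2 - 18·t et en substituant t = 2, nous trouvons a = 1132.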